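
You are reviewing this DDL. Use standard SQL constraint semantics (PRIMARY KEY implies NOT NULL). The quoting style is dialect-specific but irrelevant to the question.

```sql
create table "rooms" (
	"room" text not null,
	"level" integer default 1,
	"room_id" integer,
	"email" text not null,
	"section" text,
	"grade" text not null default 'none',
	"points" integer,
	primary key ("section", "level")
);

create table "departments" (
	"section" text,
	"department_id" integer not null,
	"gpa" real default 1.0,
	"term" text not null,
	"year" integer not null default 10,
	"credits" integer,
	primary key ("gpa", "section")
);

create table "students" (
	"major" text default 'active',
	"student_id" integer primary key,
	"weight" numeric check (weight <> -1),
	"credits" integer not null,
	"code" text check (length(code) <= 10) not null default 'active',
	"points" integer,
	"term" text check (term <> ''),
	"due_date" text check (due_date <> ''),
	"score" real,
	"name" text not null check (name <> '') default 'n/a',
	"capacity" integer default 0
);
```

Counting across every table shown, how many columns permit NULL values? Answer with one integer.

10

rooms: 2 nullable (room_id, points — PK (section, level) and explicit NOT NULL columns excluded).
departments: 1 nullable (credits — PK (gpa, section) and explicit NOT NULL columns excluded).
students: 7 nullable (major, weight, points, term, due_date, score, capacity — PK (student_id) and explicit NOT NULL columns excluded).
Total: 2 + 1 + 7 = 10.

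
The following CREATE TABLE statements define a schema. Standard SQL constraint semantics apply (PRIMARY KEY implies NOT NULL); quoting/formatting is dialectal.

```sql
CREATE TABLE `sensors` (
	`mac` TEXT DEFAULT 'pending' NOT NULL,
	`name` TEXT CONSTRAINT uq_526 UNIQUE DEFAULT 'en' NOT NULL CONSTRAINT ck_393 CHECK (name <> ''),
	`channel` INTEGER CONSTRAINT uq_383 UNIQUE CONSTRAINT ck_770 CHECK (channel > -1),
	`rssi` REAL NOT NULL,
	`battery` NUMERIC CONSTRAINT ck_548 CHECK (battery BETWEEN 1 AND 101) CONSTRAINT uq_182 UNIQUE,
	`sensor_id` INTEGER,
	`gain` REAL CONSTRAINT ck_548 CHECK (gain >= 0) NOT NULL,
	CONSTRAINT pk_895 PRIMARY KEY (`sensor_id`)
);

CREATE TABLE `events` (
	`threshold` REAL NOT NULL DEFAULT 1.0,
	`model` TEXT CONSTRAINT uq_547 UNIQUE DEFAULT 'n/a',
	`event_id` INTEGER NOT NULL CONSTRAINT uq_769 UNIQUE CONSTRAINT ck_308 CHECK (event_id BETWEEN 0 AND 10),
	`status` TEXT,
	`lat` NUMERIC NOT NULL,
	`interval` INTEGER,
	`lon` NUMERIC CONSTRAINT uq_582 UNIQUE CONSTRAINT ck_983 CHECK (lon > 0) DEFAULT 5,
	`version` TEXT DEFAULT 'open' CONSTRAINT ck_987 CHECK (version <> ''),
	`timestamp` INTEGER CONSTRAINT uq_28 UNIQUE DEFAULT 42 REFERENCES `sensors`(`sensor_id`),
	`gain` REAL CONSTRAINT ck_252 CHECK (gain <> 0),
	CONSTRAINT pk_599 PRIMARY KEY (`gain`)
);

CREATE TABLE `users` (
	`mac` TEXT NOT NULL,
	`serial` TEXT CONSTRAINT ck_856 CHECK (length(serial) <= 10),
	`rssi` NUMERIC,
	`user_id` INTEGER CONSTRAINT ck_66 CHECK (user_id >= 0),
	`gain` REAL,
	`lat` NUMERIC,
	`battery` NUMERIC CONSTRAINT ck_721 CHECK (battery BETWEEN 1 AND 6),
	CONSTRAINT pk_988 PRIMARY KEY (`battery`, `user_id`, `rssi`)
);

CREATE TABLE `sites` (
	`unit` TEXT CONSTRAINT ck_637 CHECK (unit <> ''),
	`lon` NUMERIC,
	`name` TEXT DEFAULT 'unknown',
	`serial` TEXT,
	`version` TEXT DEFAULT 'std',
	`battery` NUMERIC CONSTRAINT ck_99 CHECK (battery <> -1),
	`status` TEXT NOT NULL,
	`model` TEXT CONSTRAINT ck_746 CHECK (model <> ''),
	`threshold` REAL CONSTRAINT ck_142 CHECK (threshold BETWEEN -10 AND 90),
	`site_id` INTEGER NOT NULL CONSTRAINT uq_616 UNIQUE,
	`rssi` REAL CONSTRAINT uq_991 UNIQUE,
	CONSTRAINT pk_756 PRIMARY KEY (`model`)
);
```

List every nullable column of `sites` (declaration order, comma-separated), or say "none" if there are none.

- unit: CHECK does not forbid NULL (a CHECK constraint passes when its expression is NULL) → nullable.
- lon: no NOT NULL constraint applies → nullable.
- name: DEFAULT only fills an omitted column; an explicit NULL is still allowed → nullable.
- serial: no NOT NULL constraint applies → nullable.
- version: DEFAULT only fills an omitted column; an explicit NULL is still allowed → nullable.
- battery: CHECK does not forbid NULL (a CHECK constraint passes when its expression is NULL) → nullable.
- status: declared NOT NULL → not nullable.
- model: part of the PRIMARY KEY, which implies NOT NULL → not nullable.
- threshold: CHECK does not forbid NULL (a CHECK constraint passes when its expression is NULL) → nullable.
- site_id: declared NOT NULL → not nullable.
- rssi: UNIQUE does not imply NOT NULL → nullable.

unit, lon, name, serial, version, battery, threshold, rssi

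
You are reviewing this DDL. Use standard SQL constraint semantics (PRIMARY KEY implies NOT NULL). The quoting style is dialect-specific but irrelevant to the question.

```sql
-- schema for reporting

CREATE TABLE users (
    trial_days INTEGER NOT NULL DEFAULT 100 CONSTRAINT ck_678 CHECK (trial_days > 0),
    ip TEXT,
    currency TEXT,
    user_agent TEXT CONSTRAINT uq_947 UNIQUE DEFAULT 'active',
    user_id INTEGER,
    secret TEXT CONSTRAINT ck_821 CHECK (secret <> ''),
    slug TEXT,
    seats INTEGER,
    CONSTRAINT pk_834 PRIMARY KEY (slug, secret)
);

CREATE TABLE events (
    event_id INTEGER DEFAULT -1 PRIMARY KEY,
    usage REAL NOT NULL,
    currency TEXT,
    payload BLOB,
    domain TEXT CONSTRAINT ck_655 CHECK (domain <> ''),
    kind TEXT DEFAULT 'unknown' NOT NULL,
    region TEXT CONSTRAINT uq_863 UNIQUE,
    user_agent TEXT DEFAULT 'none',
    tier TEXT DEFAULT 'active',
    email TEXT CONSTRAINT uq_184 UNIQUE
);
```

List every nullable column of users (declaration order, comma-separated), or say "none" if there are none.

- trial_days: declared NOT NULL → not nullable.
- ip: no NOT NULL constraint applies → nullable.
- currency: no NOT NULL constraint applies → nullable.
- user_agent: UNIQUE does not imply NOT NULL → nullable.
- user_id: no NOT NULL constraint applies → nullable.
- secret: part of the PRIMARY KEY, which implies NOT NULL → not nullable.
- slug: part of the PRIMARY KEY, which implies NOT NULL → not nullable.
- seats: no NOT NULL constraint applies → nullable.

ip, currency, user_agent, user_id, seats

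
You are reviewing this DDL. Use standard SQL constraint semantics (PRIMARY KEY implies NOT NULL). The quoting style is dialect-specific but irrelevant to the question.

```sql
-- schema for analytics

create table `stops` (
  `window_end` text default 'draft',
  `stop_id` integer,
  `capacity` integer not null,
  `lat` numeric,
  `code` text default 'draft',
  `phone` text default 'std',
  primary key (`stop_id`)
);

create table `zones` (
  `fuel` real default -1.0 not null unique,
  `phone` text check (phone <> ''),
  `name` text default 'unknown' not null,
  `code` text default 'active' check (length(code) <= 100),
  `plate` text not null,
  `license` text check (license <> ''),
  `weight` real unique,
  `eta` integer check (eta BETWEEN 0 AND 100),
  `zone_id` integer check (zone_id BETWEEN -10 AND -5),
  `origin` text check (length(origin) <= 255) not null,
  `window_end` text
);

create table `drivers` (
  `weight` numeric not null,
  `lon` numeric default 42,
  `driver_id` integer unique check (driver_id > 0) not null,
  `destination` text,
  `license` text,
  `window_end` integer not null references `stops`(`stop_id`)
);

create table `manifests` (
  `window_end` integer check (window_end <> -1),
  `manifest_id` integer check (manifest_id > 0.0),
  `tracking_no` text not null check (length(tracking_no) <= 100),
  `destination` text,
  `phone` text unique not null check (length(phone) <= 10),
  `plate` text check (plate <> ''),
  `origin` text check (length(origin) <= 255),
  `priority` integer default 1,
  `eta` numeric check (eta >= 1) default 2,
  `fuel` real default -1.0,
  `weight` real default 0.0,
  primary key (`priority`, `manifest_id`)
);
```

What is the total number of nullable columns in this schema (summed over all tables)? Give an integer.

stops: 4 nullable (window_end, lat, code, phone — PK (stop_id) and explicit NOT NULL columns excluded).
zones: 7 nullable (phone, code, license, weight, eta, zone_id, window_end — PK none and explicit NOT NULL columns excluded).
drivers: 3 nullable (lon, destination, license — PK none and explicit NOT NULL columns excluded).
manifests: 7 nullable (window_end, destination, plate, origin, eta, fuel, weight — PK (priority, manifest_id) and explicit NOT NULL columns excluded).
Total: 4 + 7 + 3 + 7 = 21.

21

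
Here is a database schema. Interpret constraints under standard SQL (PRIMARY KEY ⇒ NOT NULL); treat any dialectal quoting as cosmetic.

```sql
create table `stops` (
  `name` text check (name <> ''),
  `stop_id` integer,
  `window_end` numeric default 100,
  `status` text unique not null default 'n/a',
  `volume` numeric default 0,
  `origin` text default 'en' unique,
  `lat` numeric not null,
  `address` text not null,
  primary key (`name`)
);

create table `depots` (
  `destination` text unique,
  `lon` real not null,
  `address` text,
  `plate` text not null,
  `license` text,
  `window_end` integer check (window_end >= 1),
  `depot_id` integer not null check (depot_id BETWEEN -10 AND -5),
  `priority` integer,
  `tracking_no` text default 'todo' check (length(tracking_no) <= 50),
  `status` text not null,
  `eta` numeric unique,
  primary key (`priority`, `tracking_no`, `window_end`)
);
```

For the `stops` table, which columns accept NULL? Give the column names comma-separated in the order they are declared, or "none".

stop_id, window_end, volume, origin

- name: part of the PRIMARY KEY, which implies NOT NULL → not nullable.
- stop_id: no NOT NULL constraint applies → nullable.
- window_end: DEFAULT only fills an omitted column; an explicit NULL is still allowed → nullable.
- status: declared NOT NULL → not nullable.
- volume: DEFAULT only fills an omitted column; an explicit NULL is still allowed → nullable.
- origin: UNIQUE does not imply NOT NULL → nullable.
- lat: declared NOT NULL → not nullable.
- address: declared NOT NULL → not nullable.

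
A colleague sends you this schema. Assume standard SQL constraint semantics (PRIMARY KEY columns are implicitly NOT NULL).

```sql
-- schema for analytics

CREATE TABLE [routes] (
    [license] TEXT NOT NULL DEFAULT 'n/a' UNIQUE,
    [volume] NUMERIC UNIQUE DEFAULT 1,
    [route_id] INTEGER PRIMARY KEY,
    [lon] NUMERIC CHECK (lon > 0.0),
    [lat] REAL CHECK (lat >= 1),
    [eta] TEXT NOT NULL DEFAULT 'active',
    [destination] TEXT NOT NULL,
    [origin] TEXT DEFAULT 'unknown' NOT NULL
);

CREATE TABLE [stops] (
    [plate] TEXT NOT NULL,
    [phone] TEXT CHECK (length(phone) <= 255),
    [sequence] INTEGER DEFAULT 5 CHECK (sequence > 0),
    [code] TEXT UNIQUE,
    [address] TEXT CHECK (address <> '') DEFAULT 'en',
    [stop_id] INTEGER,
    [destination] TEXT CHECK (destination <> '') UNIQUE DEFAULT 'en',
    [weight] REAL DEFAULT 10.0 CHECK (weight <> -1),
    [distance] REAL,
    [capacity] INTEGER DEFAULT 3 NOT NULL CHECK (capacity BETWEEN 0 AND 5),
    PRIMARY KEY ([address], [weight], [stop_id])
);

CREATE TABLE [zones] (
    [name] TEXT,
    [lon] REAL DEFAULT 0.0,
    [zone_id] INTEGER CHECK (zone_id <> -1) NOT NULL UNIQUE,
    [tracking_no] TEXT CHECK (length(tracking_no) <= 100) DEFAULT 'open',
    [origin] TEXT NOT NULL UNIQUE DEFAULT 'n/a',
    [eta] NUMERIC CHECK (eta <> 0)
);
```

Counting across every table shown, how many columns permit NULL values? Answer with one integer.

12

routes: 3 nullable (volume, lon, lat — PK (route_id) and explicit NOT NULL columns excluded).
stops: 5 nullable (phone, sequence, code, destination, distance — PK (address, weight, stop_id) and explicit NOT NULL columns excluded).
zones: 4 nullable (name, lon, tracking_no, eta — PK none and explicit NOT NULL columns excluded).
Total: 3 + 5 + 4 = 12.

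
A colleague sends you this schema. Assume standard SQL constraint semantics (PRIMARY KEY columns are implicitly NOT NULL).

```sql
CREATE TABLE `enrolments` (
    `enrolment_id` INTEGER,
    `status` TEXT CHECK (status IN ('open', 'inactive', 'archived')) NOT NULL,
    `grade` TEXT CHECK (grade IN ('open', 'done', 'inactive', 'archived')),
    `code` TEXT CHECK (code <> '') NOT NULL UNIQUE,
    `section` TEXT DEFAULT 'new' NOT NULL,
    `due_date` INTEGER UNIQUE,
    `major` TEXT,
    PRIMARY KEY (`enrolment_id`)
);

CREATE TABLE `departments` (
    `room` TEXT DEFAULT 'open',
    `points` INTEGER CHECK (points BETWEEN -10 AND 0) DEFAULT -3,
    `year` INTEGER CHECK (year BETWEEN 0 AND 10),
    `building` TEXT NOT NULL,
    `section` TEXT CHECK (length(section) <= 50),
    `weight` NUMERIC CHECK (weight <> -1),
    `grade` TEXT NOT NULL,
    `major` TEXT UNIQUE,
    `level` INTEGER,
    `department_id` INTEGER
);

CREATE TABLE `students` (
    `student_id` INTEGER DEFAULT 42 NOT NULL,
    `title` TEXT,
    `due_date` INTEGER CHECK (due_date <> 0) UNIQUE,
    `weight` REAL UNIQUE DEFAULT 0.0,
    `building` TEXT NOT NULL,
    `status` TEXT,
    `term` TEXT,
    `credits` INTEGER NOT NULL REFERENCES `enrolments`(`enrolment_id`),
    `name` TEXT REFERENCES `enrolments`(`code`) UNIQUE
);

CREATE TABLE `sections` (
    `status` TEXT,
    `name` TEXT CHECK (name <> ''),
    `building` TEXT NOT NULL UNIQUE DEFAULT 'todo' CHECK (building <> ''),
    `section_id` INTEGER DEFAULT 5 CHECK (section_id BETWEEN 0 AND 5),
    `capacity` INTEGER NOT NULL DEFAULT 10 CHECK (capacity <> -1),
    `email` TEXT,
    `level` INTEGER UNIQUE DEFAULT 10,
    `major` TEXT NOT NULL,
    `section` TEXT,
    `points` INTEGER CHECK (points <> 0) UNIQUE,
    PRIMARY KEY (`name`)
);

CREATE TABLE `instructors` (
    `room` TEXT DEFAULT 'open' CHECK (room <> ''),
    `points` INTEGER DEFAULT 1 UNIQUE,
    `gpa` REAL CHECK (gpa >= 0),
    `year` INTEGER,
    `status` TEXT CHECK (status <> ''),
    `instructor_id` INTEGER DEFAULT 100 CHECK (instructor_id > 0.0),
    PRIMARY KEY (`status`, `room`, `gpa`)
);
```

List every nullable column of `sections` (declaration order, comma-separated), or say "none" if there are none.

- status: no NOT NULL constraint applies → nullable.
- name: part of the PRIMARY KEY, which implies NOT NULL → not nullable.
- building: declared NOT NULL → not nullable.
- section_id: CHECK does not forbid NULL (a CHECK constraint passes when its expression is NULL) → nullable.
- capacity: declared NOT NULL → not nullable.
- email: no NOT NULL constraint applies → nullable.
- level: UNIQUE does not imply NOT NULL → nullable.
- major: declared NOT NULL → not nullable.
- section: no NOT NULL constraint applies → nullable.
- points: CHECK does not forbid NULL (a CHECK constraint passes when its expression is NULL) → nullable.

status, section_id, email, level, section, points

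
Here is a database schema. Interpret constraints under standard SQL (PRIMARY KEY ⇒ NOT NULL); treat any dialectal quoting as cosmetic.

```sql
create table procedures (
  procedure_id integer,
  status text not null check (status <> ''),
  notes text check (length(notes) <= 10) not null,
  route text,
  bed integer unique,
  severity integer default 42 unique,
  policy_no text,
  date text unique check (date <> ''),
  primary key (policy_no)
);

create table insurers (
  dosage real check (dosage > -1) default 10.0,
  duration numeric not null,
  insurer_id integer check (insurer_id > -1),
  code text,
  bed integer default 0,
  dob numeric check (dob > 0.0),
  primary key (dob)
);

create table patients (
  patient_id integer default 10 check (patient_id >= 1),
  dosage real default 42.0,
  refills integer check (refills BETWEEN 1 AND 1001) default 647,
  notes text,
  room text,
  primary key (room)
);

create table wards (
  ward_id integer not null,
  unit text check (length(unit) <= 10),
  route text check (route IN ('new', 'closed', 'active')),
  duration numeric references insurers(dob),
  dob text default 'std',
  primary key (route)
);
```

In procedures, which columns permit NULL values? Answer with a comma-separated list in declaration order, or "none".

- procedure_id: no NOT NULL constraint applies → nullable.
- status: declared NOT NULL → not nullable.
- notes: declared NOT NULL → not nullable.
- route: no NOT NULL constraint applies → nullable.
- bed: UNIQUE does not imply NOT NULL → nullable.
- severity: UNIQUE does not imply NOT NULL → nullable.
- policy_no: part of the PRIMARY KEY, which implies NOT NULL → not nullable.
- date: CHECK does not forbid NULL (a CHECK constraint passes when its expression is NULL) → nullable.

procedure_id, route, bed, severity, date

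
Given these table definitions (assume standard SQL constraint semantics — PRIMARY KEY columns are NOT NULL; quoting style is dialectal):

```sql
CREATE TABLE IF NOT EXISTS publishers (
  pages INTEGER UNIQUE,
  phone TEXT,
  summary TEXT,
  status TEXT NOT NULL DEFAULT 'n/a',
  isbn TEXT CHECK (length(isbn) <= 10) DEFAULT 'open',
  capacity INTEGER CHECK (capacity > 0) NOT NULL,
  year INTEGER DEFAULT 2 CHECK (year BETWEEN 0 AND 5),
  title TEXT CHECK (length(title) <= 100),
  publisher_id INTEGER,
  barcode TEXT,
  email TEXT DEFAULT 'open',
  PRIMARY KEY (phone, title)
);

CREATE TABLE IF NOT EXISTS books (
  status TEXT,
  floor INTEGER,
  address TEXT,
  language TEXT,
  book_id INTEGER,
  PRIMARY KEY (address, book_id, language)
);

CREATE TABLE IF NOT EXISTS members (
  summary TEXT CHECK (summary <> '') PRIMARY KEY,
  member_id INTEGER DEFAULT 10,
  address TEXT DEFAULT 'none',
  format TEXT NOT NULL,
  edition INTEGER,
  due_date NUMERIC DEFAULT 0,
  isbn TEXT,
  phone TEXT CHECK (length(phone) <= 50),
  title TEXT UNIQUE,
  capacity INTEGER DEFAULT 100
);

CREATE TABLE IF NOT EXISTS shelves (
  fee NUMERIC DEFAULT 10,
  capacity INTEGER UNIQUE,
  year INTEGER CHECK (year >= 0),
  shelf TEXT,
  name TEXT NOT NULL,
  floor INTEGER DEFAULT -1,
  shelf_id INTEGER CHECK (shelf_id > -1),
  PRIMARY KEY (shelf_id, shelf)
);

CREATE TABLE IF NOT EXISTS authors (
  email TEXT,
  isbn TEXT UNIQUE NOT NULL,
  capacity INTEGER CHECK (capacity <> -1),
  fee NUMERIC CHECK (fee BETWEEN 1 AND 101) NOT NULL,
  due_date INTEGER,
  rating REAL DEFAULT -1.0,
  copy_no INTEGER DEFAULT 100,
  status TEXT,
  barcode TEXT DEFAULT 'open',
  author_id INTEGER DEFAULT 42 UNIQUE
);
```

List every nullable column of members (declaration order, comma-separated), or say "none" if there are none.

member_id, address, edition, due_date, isbn, phone, title, capacity

- summary: part of the PRIMARY KEY, which implies NOT NULL → not nullable.
- member_id: DEFAULT only fills an omitted column; an explicit NULL is still allowed → nullable.
- address: DEFAULT only fills an omitted column; an explicit NULL is still allowed → nullable.
- format: declared NOT NULL → not nullable.
- edition: no NOT NULL constraint applies → nullable.
- due_date: DEFAULT only fills an omitted column; an explicit NULL is still allowed → nullable.
- isbn: no NOT NULL constraint applies → nullable.
- phone: CHECK does not forbid NULL (a CHECK constraint passes when its expression is NULL) → nullable.
- title: UNIQUE does not imply NOT NULL → nullable.
- capacity: DEFAULT only fills an omitted column; an explicit NULL is still allowed → nullable.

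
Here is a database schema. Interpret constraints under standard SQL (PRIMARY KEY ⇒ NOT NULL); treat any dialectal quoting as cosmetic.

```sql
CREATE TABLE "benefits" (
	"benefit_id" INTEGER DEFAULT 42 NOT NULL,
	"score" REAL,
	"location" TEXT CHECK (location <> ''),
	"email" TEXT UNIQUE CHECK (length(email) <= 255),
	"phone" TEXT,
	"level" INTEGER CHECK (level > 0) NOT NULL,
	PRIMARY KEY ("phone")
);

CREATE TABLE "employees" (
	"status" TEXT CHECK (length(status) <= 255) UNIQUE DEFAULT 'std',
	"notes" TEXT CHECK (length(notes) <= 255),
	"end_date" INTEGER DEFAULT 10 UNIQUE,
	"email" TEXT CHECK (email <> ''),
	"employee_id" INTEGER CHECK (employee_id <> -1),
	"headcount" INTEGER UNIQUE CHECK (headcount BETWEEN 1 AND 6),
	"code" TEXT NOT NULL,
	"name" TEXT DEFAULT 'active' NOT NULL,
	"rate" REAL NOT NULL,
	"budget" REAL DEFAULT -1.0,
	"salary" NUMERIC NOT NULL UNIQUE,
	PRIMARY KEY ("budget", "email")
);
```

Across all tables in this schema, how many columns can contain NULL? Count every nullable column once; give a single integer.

benefits: 3 nullable (score, location, email — PK (phone) and explicit NOT NULL columns excluded).
employees: 5 nullable (status, notes, end_date, employee_id, headcount — PK (budget, email) and explicit NOT NULL columns excluded).
Total: 3 + 5 = 8.

8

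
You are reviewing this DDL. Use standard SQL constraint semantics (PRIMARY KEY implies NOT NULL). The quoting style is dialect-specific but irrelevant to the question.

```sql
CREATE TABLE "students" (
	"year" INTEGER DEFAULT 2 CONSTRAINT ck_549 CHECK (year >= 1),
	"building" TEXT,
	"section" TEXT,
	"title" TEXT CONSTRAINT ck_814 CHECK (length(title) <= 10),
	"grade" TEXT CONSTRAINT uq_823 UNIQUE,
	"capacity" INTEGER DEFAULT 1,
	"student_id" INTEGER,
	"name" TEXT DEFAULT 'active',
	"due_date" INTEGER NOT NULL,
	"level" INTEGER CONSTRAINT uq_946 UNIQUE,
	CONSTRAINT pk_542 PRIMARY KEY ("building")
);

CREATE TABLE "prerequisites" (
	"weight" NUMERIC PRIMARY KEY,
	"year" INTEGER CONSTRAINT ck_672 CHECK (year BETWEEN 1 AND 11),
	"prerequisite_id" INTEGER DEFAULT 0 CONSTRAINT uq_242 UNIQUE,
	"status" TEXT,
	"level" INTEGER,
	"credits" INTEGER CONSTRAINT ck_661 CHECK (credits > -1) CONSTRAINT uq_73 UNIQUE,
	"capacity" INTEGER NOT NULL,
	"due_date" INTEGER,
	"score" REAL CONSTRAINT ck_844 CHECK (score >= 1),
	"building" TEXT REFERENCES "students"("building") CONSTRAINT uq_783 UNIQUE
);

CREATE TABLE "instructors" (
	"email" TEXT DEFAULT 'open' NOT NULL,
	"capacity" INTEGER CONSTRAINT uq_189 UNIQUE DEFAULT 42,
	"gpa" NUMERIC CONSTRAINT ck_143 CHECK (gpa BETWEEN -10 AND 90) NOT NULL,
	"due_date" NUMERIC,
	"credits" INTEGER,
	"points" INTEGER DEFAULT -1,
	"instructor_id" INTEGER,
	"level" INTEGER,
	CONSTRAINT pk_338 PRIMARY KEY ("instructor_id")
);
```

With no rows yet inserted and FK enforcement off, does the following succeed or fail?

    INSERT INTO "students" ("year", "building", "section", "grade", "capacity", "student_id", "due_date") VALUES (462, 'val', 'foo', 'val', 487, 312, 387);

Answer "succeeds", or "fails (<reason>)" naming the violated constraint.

succeeds

NOT NULL columns: building is supplied; due_date is supplied.
CHECK constraints: 462 satisfies (year >= 1).
No constraint is violated.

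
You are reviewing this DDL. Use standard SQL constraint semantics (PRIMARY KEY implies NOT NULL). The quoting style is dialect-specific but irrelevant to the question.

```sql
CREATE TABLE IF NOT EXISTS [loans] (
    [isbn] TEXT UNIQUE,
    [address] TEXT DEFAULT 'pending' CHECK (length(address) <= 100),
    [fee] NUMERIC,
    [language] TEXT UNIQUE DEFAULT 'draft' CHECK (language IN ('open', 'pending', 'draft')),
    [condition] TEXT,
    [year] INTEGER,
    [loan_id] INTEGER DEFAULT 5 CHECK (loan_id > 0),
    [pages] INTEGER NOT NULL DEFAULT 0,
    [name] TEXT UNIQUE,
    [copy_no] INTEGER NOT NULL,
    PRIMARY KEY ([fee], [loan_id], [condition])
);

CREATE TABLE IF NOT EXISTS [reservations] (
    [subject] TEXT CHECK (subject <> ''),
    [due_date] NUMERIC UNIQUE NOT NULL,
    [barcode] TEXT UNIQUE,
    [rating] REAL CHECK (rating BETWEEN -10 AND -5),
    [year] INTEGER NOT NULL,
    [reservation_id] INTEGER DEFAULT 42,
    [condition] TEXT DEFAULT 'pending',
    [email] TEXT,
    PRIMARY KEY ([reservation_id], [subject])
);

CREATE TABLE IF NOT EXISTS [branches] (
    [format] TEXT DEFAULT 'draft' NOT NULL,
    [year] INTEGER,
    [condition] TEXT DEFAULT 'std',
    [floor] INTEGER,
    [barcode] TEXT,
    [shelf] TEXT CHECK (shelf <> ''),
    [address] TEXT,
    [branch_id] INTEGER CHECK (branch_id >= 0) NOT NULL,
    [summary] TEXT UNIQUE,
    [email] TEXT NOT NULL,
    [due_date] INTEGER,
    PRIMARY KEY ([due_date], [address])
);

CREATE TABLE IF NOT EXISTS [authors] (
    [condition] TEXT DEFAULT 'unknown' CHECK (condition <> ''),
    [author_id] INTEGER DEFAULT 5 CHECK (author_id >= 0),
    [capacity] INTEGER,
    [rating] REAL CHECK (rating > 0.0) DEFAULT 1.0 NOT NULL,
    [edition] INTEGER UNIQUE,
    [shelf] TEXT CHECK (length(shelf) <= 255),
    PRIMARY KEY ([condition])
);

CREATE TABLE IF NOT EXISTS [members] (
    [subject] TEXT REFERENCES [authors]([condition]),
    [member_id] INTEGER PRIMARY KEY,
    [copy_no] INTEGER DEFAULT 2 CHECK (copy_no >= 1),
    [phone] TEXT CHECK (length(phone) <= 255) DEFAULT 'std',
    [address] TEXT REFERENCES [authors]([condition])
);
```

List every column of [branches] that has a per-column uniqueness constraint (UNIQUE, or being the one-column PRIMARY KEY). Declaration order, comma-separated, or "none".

summary

- format: no UNIQUE or single-column PK constraint.
- year: no UNIQUE or single-column PK constraint.
- condition: no UNIQUE or single-column PK constraint.
- floor: no UNIQUE or single-column PK constraint.
- barcode: no UNIQUE or single-column PK constraint.
- shelf: no UNIQUE or single-column PK constraint.
- address: part of a composite PRIMARY KEY — only the tuple is unique, not this column on its own.
- branch_id: no UNIQUE or single-column PK constraint.
- summary: declared UNIQUE → unique.
- email: no UNIQUE or single-column PK constraint.
- due_date: part of a composite PRIMARY KEY — only the tuple is unique, not this column on its own.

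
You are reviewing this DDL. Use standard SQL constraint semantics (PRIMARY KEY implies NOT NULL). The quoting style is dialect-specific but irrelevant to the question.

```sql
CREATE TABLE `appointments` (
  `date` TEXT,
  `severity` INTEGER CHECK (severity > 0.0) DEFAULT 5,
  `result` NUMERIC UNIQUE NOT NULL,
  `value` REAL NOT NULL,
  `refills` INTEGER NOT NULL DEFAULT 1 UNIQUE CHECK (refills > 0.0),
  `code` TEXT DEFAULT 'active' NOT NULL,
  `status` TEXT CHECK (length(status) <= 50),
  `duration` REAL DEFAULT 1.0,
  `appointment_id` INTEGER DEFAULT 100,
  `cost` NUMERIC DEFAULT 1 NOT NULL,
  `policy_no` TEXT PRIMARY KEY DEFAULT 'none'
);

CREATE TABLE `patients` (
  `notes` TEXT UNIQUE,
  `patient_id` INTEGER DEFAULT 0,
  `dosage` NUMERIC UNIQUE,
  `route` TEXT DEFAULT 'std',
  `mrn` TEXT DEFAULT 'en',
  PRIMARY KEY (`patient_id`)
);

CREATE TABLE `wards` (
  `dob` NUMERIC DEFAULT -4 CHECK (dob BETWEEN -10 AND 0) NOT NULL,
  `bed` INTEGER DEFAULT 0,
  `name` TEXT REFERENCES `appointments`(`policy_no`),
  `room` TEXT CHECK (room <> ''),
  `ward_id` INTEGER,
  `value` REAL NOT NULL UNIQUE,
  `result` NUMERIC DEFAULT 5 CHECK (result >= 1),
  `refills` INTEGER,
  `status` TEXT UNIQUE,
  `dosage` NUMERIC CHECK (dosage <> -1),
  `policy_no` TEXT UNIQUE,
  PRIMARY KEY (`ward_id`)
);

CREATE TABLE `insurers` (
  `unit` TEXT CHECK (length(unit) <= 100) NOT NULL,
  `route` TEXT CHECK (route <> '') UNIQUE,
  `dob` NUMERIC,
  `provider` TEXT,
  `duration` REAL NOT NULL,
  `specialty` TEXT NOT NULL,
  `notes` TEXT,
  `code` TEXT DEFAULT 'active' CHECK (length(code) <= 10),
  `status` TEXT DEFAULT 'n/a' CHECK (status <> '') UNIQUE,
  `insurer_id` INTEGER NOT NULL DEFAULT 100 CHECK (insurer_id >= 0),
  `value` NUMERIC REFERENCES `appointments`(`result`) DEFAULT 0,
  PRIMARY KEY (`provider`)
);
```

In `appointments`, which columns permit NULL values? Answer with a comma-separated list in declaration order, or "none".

date, severity, status, duration, appointment_id

- date: no NOT NULL constraint applies → nullable.
- severity: CHECK does not forbid NULL (a CHECK constraint passes when its expression is NULL) → nullable.
- result: declared NOT NULL → not nullable.
- value: declared NOT NULL → not nullable.
- refills: declared NOT NULL → not nullable.
- code: declared NOT NULL → not nullable.
- status: CHECK does not forbid NULL (a CHECK constraint passes when its expression is NULL) → nullable.
- duration: DEFAULT only fills an omitted column; an explicit NULL is still allowed → nullable.
- appointment_id: DEFAULT only fills an omitted column; an explicit NULL is still allowed → nullable.
- cost: declared NOT NULL → not nullable.
- policy_no: part of the PRIMARY KEY, which implies NOT NULL → not nullable.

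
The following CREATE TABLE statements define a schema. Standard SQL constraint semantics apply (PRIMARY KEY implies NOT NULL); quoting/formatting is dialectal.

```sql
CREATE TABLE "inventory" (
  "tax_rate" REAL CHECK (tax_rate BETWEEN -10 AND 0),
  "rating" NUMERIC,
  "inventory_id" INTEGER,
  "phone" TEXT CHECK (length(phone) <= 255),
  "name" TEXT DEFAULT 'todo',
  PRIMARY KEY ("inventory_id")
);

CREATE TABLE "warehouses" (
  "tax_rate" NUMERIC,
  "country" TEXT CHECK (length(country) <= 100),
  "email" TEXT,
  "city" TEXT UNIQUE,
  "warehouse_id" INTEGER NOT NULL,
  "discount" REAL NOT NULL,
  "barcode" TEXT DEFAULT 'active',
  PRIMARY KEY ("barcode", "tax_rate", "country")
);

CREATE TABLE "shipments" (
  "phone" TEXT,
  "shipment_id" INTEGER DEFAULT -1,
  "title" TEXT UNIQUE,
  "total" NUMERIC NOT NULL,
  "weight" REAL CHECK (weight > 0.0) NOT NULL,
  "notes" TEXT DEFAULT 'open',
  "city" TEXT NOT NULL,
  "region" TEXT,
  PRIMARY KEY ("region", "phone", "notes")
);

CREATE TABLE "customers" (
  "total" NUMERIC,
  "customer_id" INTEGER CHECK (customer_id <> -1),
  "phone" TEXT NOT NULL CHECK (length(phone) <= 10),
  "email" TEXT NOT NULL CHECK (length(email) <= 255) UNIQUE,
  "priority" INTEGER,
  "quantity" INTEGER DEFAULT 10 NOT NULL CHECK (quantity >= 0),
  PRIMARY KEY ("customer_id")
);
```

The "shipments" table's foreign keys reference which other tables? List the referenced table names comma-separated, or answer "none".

No column in shipments has a REFERENCES clause.

none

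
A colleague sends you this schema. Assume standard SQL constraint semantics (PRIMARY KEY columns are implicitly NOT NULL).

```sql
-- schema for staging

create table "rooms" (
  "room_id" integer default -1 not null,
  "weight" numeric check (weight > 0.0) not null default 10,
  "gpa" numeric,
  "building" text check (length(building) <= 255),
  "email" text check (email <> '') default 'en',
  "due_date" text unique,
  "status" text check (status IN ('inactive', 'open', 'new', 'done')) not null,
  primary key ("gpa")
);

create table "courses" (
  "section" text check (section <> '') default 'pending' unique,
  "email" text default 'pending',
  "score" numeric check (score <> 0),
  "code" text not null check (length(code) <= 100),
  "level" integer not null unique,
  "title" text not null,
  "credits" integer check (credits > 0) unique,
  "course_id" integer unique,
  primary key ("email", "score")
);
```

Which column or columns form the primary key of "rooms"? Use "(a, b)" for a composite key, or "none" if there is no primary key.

gpa is declared PRIMARY KEY as a table-level PRIMARY KEY clause.

gpa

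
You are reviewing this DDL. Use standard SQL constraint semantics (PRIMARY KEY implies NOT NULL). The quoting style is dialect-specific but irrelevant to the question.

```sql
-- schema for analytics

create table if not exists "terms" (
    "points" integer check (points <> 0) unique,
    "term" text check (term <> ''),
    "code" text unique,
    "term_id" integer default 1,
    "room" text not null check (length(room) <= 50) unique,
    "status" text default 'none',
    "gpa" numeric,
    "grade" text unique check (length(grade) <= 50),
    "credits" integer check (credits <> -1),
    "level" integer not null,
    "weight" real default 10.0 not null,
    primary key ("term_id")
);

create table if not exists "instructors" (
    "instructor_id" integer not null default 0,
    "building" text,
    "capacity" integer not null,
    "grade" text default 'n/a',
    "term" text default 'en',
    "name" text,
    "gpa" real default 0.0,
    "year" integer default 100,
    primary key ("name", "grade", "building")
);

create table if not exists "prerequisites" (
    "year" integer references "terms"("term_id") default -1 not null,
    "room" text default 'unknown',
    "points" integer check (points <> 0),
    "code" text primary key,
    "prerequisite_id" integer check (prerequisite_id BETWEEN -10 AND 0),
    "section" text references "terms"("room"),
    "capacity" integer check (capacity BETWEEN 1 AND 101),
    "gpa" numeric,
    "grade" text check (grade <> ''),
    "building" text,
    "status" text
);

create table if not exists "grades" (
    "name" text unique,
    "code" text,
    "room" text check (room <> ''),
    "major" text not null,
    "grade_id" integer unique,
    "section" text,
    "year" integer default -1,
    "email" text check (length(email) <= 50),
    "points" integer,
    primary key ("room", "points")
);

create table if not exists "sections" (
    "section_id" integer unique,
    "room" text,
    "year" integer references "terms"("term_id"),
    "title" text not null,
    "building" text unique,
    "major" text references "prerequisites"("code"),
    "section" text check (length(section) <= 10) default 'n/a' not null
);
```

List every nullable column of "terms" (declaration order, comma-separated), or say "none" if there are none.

- points: CHECK does not forbid NULL (a CHECK constraint passes when its expression is NULL) → nullable.
- term: CHECK does not forbid NULL (a CHECK constraint passes when its expression is NULL) → nullable.
- code: UNIQUE does not imply NOT NULL → nullable.
- term_id: part of the PRIMARY KEY, which implies NOT NULL → not nullable.
- room: declared NOT NULL → not nullable.
- status: DEFAULT only fills an omitted column; an explicit NULL is still allowed → nullable.
- gpa: no NOT NULL constraint applies → nullable.
- grade: CHECK does not forbid NULL (a CHECK constraint passes when its expression is NULL) → nullable.
- credits: CHECK does not forbid NULL (a CHECK constraint passes when its expression is NULL) → nullable.
- level: declared NOT NULL → not nullable.
- weight: declared NOT NULL → not nullable.

points, term, code, status, gpa, grade, credits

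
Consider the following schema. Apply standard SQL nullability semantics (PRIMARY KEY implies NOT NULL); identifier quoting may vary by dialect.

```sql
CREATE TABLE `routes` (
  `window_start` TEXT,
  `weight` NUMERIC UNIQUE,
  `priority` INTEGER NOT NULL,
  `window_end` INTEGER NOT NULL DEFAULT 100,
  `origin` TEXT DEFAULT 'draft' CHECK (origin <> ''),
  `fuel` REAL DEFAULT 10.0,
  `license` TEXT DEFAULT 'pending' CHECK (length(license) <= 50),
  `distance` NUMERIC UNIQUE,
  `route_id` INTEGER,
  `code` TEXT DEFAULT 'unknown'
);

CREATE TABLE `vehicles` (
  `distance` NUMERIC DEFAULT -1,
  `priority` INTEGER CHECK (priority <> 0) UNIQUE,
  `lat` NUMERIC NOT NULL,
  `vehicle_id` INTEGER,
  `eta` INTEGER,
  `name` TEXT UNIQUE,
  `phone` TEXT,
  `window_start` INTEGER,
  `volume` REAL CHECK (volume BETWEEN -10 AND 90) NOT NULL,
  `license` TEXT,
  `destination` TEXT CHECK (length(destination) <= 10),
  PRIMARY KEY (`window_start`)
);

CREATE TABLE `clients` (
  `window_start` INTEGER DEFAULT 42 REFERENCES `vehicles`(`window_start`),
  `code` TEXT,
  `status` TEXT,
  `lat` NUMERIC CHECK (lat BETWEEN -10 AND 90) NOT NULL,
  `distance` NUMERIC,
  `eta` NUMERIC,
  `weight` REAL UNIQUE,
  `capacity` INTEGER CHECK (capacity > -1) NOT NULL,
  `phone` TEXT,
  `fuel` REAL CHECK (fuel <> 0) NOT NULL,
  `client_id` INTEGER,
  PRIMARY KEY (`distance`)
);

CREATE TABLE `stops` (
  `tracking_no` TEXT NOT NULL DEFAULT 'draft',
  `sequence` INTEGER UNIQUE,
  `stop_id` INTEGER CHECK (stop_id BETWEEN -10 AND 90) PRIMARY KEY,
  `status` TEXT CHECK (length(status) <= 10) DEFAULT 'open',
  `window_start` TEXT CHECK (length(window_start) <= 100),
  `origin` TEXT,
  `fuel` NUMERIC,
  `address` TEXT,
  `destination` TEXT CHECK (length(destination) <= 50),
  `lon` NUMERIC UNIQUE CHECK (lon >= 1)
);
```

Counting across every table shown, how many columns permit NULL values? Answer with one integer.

routes: 8 nullable (window_start, weight, origin, fuel, license, distance, route_id, code — PK none and explicit NOT NULL columns excluded).
vehicles: 8 nullable (distance, priority, vehicle_id, eta, name, phone, license, destination — PK (window_start) and explicit NOT NULL columns excluded).
clients: 7 nullable (window_start, code, status, eta, weight, phone, client_id — PK (distance) and explicit NOT NULL columns excluded).
stops: 8 nullable (sequence, status, window_start, origin, fuel, address, destination, lon — PK (stop_id) and explicit NOT NULL columns excluded).
Total: 8 + 8 + 7 + 8 = 31.

31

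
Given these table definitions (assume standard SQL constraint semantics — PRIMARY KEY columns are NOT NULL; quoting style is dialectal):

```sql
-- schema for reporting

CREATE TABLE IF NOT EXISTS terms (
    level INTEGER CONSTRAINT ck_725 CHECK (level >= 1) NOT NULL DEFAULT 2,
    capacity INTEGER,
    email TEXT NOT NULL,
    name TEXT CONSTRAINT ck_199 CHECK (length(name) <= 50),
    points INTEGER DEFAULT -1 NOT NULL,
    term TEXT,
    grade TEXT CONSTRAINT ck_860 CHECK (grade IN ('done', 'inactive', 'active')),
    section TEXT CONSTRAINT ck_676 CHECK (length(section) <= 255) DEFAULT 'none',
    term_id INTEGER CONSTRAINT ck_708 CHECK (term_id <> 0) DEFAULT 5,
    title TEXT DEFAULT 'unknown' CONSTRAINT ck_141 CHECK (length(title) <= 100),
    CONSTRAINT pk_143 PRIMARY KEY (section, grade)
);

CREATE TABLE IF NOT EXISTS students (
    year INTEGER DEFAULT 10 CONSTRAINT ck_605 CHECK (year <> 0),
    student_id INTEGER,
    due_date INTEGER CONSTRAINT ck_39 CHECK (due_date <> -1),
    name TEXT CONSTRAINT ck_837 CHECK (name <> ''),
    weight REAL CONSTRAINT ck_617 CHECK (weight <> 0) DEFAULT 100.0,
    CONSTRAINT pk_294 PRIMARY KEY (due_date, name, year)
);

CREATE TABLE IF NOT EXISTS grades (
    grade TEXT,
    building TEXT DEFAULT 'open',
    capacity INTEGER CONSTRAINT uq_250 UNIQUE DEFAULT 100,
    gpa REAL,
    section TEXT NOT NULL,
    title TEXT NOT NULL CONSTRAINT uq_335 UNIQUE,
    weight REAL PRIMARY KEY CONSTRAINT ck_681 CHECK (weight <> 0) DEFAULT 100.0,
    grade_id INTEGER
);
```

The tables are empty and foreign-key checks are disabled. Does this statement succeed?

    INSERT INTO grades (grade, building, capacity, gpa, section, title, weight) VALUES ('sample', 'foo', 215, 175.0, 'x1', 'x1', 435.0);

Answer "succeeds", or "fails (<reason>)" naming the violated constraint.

NOT NULL columns: section is supplied; title is supplied; weight is supplied.
CHECK constraints: 435.0 satisfies (weight <> 0).
No constraint is violated.

succeeds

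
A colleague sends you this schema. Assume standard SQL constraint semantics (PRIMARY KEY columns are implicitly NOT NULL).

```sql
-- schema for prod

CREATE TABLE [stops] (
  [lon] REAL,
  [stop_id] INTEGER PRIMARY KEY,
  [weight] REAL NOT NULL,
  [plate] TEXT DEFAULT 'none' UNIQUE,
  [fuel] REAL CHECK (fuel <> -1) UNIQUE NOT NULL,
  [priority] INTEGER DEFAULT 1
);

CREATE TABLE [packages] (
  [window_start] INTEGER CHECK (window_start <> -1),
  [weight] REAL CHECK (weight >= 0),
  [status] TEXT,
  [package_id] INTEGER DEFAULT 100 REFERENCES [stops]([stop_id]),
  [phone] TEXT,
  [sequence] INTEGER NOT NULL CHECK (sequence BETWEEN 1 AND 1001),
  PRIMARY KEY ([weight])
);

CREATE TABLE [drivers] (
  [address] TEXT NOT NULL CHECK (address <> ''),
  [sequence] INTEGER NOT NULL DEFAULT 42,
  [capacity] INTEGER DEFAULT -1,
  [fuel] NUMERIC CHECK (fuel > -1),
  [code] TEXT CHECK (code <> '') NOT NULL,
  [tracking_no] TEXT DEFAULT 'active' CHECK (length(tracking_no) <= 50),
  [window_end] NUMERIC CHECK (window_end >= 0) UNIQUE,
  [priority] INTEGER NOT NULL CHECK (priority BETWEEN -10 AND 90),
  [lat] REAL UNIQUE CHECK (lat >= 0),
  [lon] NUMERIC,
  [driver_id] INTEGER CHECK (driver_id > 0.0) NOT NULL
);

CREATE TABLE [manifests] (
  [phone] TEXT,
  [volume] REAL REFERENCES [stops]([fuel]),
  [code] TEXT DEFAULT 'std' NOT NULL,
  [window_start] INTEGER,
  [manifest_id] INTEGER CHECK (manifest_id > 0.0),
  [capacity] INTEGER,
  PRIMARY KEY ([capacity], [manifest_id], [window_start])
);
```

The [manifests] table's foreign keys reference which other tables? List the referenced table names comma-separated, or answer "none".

stops

- volume REFERENCES stops(fuel).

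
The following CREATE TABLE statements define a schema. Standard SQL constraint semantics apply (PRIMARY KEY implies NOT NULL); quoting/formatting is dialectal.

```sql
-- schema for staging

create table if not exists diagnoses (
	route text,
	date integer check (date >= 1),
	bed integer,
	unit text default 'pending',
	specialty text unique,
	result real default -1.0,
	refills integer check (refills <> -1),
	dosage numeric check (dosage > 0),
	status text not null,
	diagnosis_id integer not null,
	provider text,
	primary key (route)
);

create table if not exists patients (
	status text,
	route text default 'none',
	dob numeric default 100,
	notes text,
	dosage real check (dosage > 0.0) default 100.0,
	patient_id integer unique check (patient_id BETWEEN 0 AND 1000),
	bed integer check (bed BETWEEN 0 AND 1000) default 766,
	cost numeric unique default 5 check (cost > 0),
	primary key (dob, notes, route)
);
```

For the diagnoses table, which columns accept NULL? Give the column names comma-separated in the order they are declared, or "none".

- route: part of the PRIMARY KEY, which implies NOT NULL → not nullable.
- date: CHECK does not forbid NULL (a CHECK constraint passes when its expression is NULL) → nullable.
- bed: no NOT NULL constraint applies → nullable.
- unit: DEFAULT only fills an omitted column; an explicit NULL is still allowed → nullable.
- specialty: UNIQUE does not imply NOT NULL → nullable.
- result: DEFAULT only fills an omitted column; an explicit NULL is still allowed → nullable.
- refills: CHECK does not forbid NULL (a CHECK constraint passes when its expression is NULL) → nullable.
- dosage: CHECK does not forbid NULL (a CHECK constraint passes when its expression is NULL) → nullable.
- status: declared NOT NULL → not nullable.
- diagnosis_id: declared NOT NULL → not nullable.
- provider: no NOT NULL constraint applies → nullable.

date, bed, unit, specialty, result, refills, dosage, provider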